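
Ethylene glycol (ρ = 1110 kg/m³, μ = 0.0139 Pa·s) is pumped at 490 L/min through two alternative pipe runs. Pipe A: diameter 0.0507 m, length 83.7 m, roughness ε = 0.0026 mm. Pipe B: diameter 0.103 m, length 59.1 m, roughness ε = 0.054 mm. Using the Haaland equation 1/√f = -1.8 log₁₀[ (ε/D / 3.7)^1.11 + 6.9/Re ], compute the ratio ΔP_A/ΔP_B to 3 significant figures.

Pipe A: V = Q/A = 0.008167/0.002019 = 4.045 m/s; Re = 1.638e+04; ε/D = 5.13e-05; Haaland → f = 0.02716; ΔP_A = f(L/D)(ρV²/2) = 4.072e+05 Pa.
Pipe B: V = Q/A = 0.008167/0.008332 = 0.9801 m/s; Re = 8062; ε/D = 0.000524; Haaland → f = 0.03337; ΔP_B = f(L/D)(ρV²/2) = 1.021e+04 Pa.
ΔP_A/ΔP_B = 4.072e+05/1.021e+04 = 39.9.

ΔP_A/ΔP_B ≈ 39.9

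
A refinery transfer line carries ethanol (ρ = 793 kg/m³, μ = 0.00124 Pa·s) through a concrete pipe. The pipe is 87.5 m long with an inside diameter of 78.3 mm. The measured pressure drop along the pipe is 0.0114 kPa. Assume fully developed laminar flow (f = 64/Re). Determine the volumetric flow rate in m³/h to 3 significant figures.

Q ≈ 0.349 m³/h

For laminar flow, f = 64/Re with Re = ρVD/μ, so Darcy-Weisbach reduces to ΔP = 32μLV/D². Solving for V: V = ΔP·D²/(32μL) = 11.4·(0.0783)²/(32·0.00124·87.5) = 0.02013 m/s.
Check: Re = ρVD/μ = 793·0.02013·0.0783/0.00124 = 1008 < 2300, so the laminar assumption holds.
Q = V·A = 0.02013·(π/4·0.0783²) = 9.693e-05 m³/s = 0.349 m³/h.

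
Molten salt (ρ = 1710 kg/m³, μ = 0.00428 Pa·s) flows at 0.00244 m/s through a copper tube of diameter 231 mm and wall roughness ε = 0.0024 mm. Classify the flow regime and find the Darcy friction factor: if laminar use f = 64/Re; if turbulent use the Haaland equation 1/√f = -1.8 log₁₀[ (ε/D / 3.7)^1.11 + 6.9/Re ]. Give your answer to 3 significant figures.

Re = ρVD/μ = 1710·0.00244·0.231/0.00428 = 225.2.
Re < 2300 → laminar, so f = 64/Re = 0.2842 (roughness is irrelevant in laminar flow).

f ≈ 0.284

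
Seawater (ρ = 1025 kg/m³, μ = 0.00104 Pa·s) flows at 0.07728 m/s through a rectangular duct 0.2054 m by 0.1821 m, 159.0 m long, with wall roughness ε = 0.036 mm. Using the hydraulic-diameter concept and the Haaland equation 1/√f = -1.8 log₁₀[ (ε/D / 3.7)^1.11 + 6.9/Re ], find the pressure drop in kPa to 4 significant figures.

ΔP ≈ 0.07088 kPa

Hydraulic diameter D_h = 4A/P = 4·(0.2054·0.1821)/(2·(0.2054+0.1821)) = 0.1496/0.775 = 0.193 m.
Re = ρVD_h/μ = 1025·0.07728·0.193/0.00104 = 1.47e+04.
ε/D_h = 3.6e-05/0.193 = 0.000186; Haaland gives 1/√f = -1.8 log₁₀[1.7e-05+0.000469] = 5.964, so f = 0.02812.
ΔP = f(L/D_h)(ρV²/2) = 0.02812·159/0.193·3.061 = 70.88 Pa.
ΔP = 0.07088 kPa.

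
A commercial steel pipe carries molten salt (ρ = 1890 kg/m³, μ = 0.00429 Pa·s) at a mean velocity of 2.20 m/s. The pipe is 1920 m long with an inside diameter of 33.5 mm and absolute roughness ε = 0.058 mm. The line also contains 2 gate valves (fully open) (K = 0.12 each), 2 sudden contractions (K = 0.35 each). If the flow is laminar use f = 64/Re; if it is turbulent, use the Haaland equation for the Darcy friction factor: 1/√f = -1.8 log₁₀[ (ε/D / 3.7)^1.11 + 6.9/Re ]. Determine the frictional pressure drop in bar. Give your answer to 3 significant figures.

Reynolds number Re = ρVD/μ = 1890 · 2.2 · 0.0335 / 0.00429 = 3.247e+04.
Re > 4000 → turbulent. Relative roughness ε/D = 5.8e-05/0.0335 = 0.00173. Haaland: 1/√f = -1.8 log₁₀[(0.00173/3.7)^1.11 + 6.9/3.247e+04] = -1.8 log₁₀[0.000201 + 0.000213] = 6.09, so f = 0.02697.
Total minor-loss coefficient ΣK = 2·0.12 + 2·0.35 = 0.94.
ΔP = [f·L/D + ΣK]·(ρV²/2) = [0.02697·1920/0.0335 + 0.94]·(1890·2.2²/2) = [1545 + 0.94]·4574 = 7.073e+06 Pa.
ΔP = 7.073e+06 Pa = 70.7 bar.

ΔP ≈ 70.7 bar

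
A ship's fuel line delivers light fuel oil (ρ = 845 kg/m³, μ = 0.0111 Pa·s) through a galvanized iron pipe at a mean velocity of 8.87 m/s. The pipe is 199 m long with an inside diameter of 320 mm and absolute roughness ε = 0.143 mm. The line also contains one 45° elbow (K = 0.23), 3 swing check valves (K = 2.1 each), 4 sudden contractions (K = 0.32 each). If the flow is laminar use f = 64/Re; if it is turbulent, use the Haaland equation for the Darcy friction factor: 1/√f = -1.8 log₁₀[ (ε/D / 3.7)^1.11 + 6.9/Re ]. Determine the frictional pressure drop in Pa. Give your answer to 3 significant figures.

Reynolds number Re = ρVD/μ = 845 · 8.87 · 0.32 / 0.0111 = 2.161e+05.
Re > 4000 → turbulent. Relative roughness ε/D = 0.000143/0.32 = 0.000447. Haaland: 1/√f = -1.8 log₁₀[(0.000447/3.7)^1.11 + 6.9/2.161e+05] = -1.8 log₁₀[4.48e-05 + 3.19e-05] = 7.407, so f = 0.01823.
Total minor-loss coefficient ΣK = 1·0.23 + 3·2.1 + 4·0.32 = 7.81.
ΔP = [f·L/D + ΣK]·(ρV²/2) = [0.01823·199/0.32 + 7.81]·(845·8.87²/2) = [11.33 + 7.81]·3.324e+04 = 6.364e+05 Pa.

ΔP ≈ 636000 Pa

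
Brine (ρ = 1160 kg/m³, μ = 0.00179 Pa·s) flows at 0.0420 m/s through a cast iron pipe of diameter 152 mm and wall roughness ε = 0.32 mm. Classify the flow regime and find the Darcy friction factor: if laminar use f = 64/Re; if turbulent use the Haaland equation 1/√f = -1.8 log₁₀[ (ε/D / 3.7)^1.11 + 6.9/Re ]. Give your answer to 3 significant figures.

f ≈ 0.0418

Re = ρVD/μ = 1160·0.042·0.152/0.00179 = 4137.
Re > 4000 → turbulent. ε/D = 0.00032/0.152 = 0.00211; Haaland: 1/√f = -1.8 log₁₀[0.00025 + 0.00167] = 4.891, so f = 0.0418.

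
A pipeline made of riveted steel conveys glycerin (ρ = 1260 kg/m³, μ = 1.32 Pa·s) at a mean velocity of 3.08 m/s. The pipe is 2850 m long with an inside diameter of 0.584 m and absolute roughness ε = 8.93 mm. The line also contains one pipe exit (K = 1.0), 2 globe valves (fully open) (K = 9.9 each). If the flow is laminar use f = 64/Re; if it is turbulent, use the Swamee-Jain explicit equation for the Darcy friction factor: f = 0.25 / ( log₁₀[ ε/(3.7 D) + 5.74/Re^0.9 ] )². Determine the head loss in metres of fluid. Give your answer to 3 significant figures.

Reynolds number Re = ρVD/μ = 1260 · 3.08 · 0.584 / 1.32 = 1717.
Re < 2300 → laminar flow, so f = 64/Re = 64/1717 = 0.03728 (the turbulent correlation is not needed).
Total minor-loss coefficient ΣK = 1·1 + 2·9.9 = 20.8.
ΔP = [f·L/D + ΣK]·(ρV²/2) = [0.03728·2850/0.584 + 20.8]·(1260·3.08²/2) = [181.9 + 20.8]·5976 = 1.211e+06 Pa.
Head loss h_f = ΔP/(ρg) = 1.211e+06/(1260·9.81) = 98.0 m.

h_f ≈ 98.0 m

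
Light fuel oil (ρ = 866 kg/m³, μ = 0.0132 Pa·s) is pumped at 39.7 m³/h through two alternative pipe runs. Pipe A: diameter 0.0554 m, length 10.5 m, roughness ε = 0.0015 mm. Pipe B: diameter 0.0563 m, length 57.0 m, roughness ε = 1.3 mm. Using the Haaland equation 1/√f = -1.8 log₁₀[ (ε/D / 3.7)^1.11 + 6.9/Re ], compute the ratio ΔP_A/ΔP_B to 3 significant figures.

Pipe A: V = Q/A = 0.01103/0.002411 = 4.575 m/s; Re = 1.663e+04; ε/D = 2.71e-05; Haaland → f = 0.02702; ΔP_A = f(L/D)(ρV²/2) = 4.641e+04 Pa.
Pipe B: V = Q/A = 0.01103/0.002489 = 4.43 m/s; Re = 1.636e+04; ε/D = 0.0231; Haaland → f = 0.05364; ΔP_B = f(L/D)(ρV²/2) = 4.614e+05 Pa.
ΔP_A/ΔP_B = 4.641e+04/4.614e+05 = 0.101.

ΔP_A/ΔP_B ≈ 0.101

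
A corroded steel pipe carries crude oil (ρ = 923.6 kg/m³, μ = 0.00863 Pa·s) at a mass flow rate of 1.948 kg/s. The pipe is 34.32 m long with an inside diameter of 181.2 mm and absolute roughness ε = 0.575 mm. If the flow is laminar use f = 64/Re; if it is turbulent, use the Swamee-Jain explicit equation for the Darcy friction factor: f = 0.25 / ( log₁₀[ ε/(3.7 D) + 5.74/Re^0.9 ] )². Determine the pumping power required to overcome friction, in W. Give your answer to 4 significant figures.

P ≈ 0.04980 W

A = πD²/4 = π(0.1812)²/4 = 0.02579 m²; mean velocity V = ṁ/(ρA) = 1.948/(923.6 · 0.02579) = 0.08179 m/s.
Reynolds number Re = ρVD/μ = 923.6 · 0.08179 · 0.1812 / 0.00863 = 1586.
Re < 2300 → laminar flow, so f = 64/Re = 64/1586 = 0.04035 (the turbulent correlation is not needed).
Darcy-Weisbach: ΔP = f(L/D)(ρV²/2) = 0.04035·(34.32/0.1812)·(923.6·0.08179²/2) = 0.04035·189.4·3.089 = 23.61 Pa.
Q = ṁ/ρ = 1.948/923.6 = 0.002109 m³/s.
Pumping power P = QΔP = 0.002109·23.61 = 0.049796 W = 0.04980 W.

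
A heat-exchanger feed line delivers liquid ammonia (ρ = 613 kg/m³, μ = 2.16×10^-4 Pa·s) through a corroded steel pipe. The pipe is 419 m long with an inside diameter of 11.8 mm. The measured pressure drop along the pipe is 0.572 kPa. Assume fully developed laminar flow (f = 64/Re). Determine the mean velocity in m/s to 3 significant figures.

V ≈ 0.0275 m/s

For laminar flow, f = 64/Re with Re = ρVD/μ, so Darcy-Weisbach reduces to ΔP = 32μLV/D². Solving for V: V = ΔP·D²/(32μL) = 572·(0.0118)²/(32·0.000216·419) = 0.0275 m/s.
Check: Re = ρVD/μ = 613·0.0275·0.0118/0.000216 = 920.9 < 2300, so the laminar assumption holds.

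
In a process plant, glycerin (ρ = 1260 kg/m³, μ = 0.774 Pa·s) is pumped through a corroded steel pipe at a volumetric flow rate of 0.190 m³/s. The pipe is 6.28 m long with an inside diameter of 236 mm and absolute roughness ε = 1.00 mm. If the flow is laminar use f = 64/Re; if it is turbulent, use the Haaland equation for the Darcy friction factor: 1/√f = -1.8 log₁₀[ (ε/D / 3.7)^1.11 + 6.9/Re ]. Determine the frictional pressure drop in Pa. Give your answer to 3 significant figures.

ΔP ≈ 12100 Pa

Cross-sectional area A = πD²/4 = π(0.236)²/4 = 0.04374 m²; mean velocity V = Q/A = 0.19/0.04374 = 4.343 m/s.
Reynolds number Re = ρVD/μ = 1260 · 4.343 · 0.236 / 0.774 = 1669.
Re < 2300 → laminar flow, so f = 64/Re = 64/1669 = 0.03835 (the turbulent correlation is not needed).
Darcy-Weisbach: ΔP = f(L/D)(ρV²/2) = 0.03835·(6.28/0.236)·(1260·4.343²/2) = 0.03835·26.61·1.189e+04 = 1.213e+04 Pa.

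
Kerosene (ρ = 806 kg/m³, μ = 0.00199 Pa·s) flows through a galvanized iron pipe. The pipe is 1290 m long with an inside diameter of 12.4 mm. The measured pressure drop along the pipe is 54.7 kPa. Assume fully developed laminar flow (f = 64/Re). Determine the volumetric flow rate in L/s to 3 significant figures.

For laminar flow, f = 64/Re with Re = ρVD/μ, so Darcy-Weisbach reduces to ΔP = 32μLV/D². Solving for V: V = ΔP·D²/(32μL) = 5.47e+04·(0.0124)²/(32·0.00199·1290) = 0.1024 m/s.
Check: Re = ρVD/μ = 806·0.1024·0.0124/0.00199 = 514.2 < 2300, so the laminar assumption holds.
Q = V·A = 0.1024·(π/4·0.0124²) = 1.236e-05 m³/s = 0.0124 L/s.

Q ≈ 0.0124 L/s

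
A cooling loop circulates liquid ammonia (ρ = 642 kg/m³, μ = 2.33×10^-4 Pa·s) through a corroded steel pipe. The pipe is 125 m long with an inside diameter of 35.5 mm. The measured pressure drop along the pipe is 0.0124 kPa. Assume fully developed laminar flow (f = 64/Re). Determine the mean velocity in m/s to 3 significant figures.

For laminar flow, f = 64/Re with Re = ρVD/μ, so Darcy-Weisbach reduces to ΔP = 32μLV/D². Solving for V: V = ΔP·D²/(32μL) = 12.4·(0.0355)²/(32·0.000233·125) = 0.01677 m/s.
Check: Re = ρVD/μ = 642·0.01677·0.0355/0.000233 = 1640 < 2300, so the laminar assumption holds.

V ≈ 0.0168 m/s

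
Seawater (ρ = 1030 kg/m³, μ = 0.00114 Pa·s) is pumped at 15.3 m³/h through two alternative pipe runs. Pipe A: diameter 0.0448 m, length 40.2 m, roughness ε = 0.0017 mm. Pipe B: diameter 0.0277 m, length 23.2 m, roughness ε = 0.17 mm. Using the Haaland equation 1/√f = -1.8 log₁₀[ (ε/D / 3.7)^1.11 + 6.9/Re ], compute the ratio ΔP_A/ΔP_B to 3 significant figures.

ΔP_A/ΔP_B ≈ 0.0842

Pipe A: V = Q/A = 0.00425/0.001576 = 2.696 m/s; Re = 1.091e+05; ε/D = 3.79e-05; Haaland → f = 0.01767; ΔP_A = f(L/D)(ρV²/2) = 5.935e+04 Pa.
Pipe B: V = Q/A = 0.00425/0.0006026 = 7.052 m/s; Re = 1.765e+05; ε/D = 0.00614; Haaland → f = 0.03284; ΔP_B = f(L/D)(ρV²/2) = 7.045e+05 Pa.
ΔP_A/ΔP_B = 5.935e+04/7.045e+05 = 0.0842.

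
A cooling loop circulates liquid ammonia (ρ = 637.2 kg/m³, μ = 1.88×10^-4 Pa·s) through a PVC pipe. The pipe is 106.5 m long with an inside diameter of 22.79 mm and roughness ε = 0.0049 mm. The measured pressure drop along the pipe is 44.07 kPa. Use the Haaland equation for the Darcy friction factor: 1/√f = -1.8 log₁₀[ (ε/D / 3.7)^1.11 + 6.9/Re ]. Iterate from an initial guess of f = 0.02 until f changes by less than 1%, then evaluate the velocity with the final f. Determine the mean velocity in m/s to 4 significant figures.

Rearranging Darcy-Weisbach: V = √(2·ΔP·D/(f·L·ρ)). With ε/D = 4.9e-06/0.02279 = 0.000215, iterate starting from f = 0.02:
  f = 0.02 → V = √(2·4.407e+04·0.02279/(0.02·106.5·637.2)) = 1.217 m/s; Re = ρVD/μ = 9.397e+04; f → 0.019
  f = 0.019 → V = 1.248 m/s; Re = 9.64e+04; f → 0.01892
Converged (Δf/f < 1%). With the final f = 0.01892: V = √(2·4.407e+04·0.02279/(0.01892·106.5·637.2)) = 1.251 m/s.

V ≈ 1.251 m/s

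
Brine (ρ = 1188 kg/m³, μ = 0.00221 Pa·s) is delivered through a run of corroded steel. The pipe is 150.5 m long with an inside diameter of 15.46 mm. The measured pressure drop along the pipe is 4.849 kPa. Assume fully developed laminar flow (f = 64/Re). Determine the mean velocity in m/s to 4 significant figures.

V ≈ 0.1089 m/s

For laminar flow, f = 64/Re with Re = ρVD/μ, so Darcy-Weisbach reduces to ΔP = 32μLV/D². Solving for V: V = ΔP·D²/(32μL) = 4849·(0.01546)²/(32·0.00221·150.5) = 0.1089 m/s.
Check: Re = ρVD/μ = 1188·0.1089·0.01546/0.00221 = 905 < 2300, so the laminar assumption holds.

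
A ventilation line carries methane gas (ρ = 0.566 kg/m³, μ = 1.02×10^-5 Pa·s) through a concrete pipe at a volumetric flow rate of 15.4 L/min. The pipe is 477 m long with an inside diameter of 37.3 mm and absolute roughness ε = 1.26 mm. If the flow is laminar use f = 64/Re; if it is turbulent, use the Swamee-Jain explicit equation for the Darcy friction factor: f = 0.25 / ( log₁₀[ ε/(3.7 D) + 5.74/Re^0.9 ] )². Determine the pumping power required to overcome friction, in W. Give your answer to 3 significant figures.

Q = 15.4 L/min = 15.4/60000 = 0.0002567 m³/s.
Cross-sectional area A = πD²/4 = π(0.0373)²/4 = 0.001093 m²; mean velocity V = Q/A = 0.0002567/0.001093 = 0.2349 m/s.
Reynolds number Re = ρVD/μ = 0.566 · 0.2349 · 0.0373 / 1.02e-05 = 486.2.
Re < 2300 → laminar flow, so f = 64/Re = 64/486.2 = 0.1316 (the turbulent correlation is not needed).
Darcy-Weisbach: ΔP = f(L/D)(ρV²/2) = 0.1316·(477/0.0373)·(0.566·0.2349²/2) = 0.1316·1.279e+04·0.01561 = 26.29 Pa.
Pumping power P = QΔP = 0.0002567·26.29 = 0.006747 W = 0.00675 W.

P ≈ 0.00675 W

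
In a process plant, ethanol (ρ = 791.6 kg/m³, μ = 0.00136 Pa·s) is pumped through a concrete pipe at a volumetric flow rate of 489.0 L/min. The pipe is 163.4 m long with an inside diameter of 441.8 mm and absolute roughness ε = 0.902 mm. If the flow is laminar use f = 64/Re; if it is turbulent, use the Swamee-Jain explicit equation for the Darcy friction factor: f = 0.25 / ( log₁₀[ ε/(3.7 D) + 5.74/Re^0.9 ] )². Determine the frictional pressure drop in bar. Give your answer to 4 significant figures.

ΔP ≈ 1.333×10^-4 bar

Q = 489.0 L/min = 489.0/60000 = 0.00815 m³/s.
Cross-sectional area A = πD²/4 = π(0.4418)²/4 = 0.1533 m²; mean velocity V = Q/A = 0.00815/0.1533 = 0.05316 m/s.
Reynolds number Re = ρVD/μ = 791.6 · 0.05316 · 0.4418 / 0.00136 = 1.367e+04.
Re > 4000 → turbulent. Relative roughness ε/D = 0.000902/0.4418 = 0.00204. Swamee-Jain: f = 0.25/(log₁₀[0.00204/3.7 + 5.74/1.367e+04^0.9])² = 0.25/(log₁₀[0.000552 + 0.00109])² = 0.25/(-2.785)² = 0.03223.
Darcy-Weisbach: ΔP = f(L/D)(ρV²/2) = 0.03223·(163.4/0.4418)·(791.6·0.05316²/2) = 0.03223·369.9·1.119 = 13.33 Pa.
ΔP = 13.33 Pa = 1.333×10^-4 bar.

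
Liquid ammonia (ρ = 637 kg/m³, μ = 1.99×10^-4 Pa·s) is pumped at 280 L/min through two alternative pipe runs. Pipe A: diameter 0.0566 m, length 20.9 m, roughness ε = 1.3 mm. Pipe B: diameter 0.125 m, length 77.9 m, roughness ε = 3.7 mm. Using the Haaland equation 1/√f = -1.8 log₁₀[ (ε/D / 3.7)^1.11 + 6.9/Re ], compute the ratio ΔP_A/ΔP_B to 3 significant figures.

ΔP_A/ΔP_B ≈ 12.7

Pipe A: V = Q/A = 0.004667/0.002516 = 1.855 m/s; Re = 3.36e+05; ε/D = 0.023; Haaland → f = 0.05153; ΔP_A = f(L/D)(ρV²/2) = 2.085e+04 Pa.
Pipe B: V = Q/A = 0.004667/0.01227 = 0.3803 m/s; Re = 1.522e+05; ε/D = 0.0296; Haaland → f = 0.05717; ΔP_B = f(L/D)(ρV²/2) = 1641 Pa.
ΔP_A/ΔP_B = 2.085e+04/1641 = 12.7.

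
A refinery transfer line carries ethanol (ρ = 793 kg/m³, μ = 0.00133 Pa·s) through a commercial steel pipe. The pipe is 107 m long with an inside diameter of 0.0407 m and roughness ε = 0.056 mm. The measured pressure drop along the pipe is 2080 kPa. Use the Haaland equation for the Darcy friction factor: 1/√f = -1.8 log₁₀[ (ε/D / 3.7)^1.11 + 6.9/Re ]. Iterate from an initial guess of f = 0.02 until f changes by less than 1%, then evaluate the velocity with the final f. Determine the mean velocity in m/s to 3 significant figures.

Rearranging Darcy-Weisbach: V = √(2·ΔP·D/(f·L·ρ)). With ε/D = 5.6e-05/0.0407 = 0.00138, iterate starting from f = 0.02:
  f = 0.02 → V = √(2·2.08e+06·0.0407/(0.02·107·793)) = 9.989 m/s; Re = ρVD/μ = 2.424e+05; f → 0.02214
  f = 0.02214 → V = 9.494 m/s; Re = 2.304e+05; f → 0.02218
Converged (Δf/f < 1%). With the final f = 0.02218: V = √(2·2.08e+06·0.0407/(0.02218·107·793)) = 9.486 m/s.

V ≈ 9.49 m/s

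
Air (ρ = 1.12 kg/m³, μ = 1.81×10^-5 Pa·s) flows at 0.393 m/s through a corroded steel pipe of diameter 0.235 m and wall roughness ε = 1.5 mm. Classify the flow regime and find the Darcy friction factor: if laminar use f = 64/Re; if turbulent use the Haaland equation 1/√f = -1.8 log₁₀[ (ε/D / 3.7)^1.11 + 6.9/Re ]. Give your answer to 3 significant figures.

Re = ρVD/μ = 1.12·0.393·0.235/1.81e-05 = 5715.
Re > 4000 → turbulent. ε/D = 0.0015/0.235 = 0.00638; Haaland: 1/√f = -1.8 log₁₀[0.000857 + 0.00121] = 4.833, so f = 0.0428.

f ≈ 0.0428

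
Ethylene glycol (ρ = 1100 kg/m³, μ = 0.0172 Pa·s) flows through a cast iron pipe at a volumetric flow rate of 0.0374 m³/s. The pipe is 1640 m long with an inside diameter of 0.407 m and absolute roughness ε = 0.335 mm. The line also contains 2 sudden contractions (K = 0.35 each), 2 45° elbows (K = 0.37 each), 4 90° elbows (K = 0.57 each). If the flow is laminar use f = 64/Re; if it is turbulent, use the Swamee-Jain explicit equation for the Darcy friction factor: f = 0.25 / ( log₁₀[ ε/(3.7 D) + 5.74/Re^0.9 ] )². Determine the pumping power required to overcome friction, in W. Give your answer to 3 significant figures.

Cross-sectional area A = πD²/4 = π(0.407)²/4 = 0.1301 m²; mean velocity V = Q/A = 0.0374/0.1301 = 0.2875 m/s.
Reynolds number Re = ρVD/μ = 1100 · 0.2875 · 0.407 / 0.0172 = 7483.
Re > 4000 → turbulent. Relative roughness ε/D = 0.000335/0.407 = 0.000823. Swamee-Jain: f = 0.25/(log₁₀[0.000823/3.7 + 5.74/7483^0.9])² = 0.25/(log₁₀[0.000222 + 0.00187])² = 0.25/(-2.679)² = 0.03483.
Total minor-loss coefficient ΣK = 2·0.35 + 2·0.37 + 4·0.57 = 3.72.
ΔP = [f·L/D + ΣK]·(ρV²/2) = [0.03483·1640/0.407 + 3.72]·(1100·0.2875²/2) = [140.4 + 3.72]·45.45 = 6549 Pa.
Pumping power P = QΔP = 0.0374·6549 = 244.9 W = 245 W.

P ≈ 245 W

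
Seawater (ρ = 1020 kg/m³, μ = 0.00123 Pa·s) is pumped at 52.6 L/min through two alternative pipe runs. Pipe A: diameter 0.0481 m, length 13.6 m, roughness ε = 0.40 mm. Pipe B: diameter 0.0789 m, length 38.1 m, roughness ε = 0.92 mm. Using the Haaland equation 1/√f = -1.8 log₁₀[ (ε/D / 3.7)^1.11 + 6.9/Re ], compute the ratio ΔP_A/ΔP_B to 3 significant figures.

Pipe A: V = Q/A = 0.0008767/0.001817 = 0.4825 m/s; Re = 1.924e+04; ε/D = 0.00832; Haaland → f = 0.03877; ΔP_A = f(L/D)(ρV²/2) = 1301 Pa.
Pipe B: V = Q/A = 0.0008767/0.004889 = 0.1793 m/s; Re = 1.173e+04; ε/D = 0.0117; Haaland → f = 0.04409; ΔP_B = f(L/D)(ρV²/2) = 349.1 Pa.
ΔP_A/ΔP_B = 1301/349.1 = 3.73.

ΔP_A/ΔP_B ≈ 3.73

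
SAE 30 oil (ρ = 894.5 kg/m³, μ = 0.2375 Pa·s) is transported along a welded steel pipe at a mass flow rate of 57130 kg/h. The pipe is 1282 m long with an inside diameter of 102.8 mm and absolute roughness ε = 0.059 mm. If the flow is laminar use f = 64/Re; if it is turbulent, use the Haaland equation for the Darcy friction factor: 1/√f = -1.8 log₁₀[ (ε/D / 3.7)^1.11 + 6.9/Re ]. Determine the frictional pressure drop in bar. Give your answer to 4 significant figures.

ṁ = 57130 kg/h = 57130/3600 = 15.87 kg/s.
A = πD²/4 = π(0.1028)²/4 = 0.0083 m²; mean velocity V = ṁ/(ρA) = 15.87/(894.5 · 0.0083) = 2.137 m/s.
Reynolds number Re = ρVD/μ = 894.5 · 2.137 · 0.1028 / 0.237 = 827.6.
Re < 2300 → laminar flow, so f = 64/Re = 64/827.6 = 0.07733 (the turbulent correlation is not needed).
Darcy-Weisbach: ΔP = f(L/D)(ρV²/2) = 0.07733·(1282/0.1028)·(894.5·2.137²/2) = 0.07733·1.247e+04·2043 = 1.971e+06 Pa.
ΔP = 1.971e+06 Pa = 19.71 bar.

ΔP ≈ 19.71 bar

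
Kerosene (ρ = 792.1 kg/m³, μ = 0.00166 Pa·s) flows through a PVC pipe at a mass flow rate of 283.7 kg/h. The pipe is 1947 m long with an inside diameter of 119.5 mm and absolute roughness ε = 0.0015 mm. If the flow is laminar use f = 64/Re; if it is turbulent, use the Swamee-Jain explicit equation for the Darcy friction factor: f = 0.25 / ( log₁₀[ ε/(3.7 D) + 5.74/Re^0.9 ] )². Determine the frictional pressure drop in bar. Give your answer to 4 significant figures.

ṁ = 283.7 kg/h = 283.7/3600 = 0.07881 kg/s.
A = πD²/4 = π(0.1195)²/4 = 0.01122 m²; mean velocity V = ṁ/(ρA) = 0.07881/(792.1 · 0.01122) = 0.008871 m/s.
Reynolds number Re = ρVD/μ = 792.1 · 0.008871 · 0.1195 / 0.00166 = 505.8.
Re < 2300 → laminar flow, so f = 64/Re = 64/505.8 = 0.1265 (the turbulent correlation is not needed).
Darcy-Weisbach: ΔP = f(L/D)(ρV²/2) = 0.1265·(1947/0.1195)·(792.1·0.008871²/2) = 0.1265·1.629e+04·0.03116 = 64.25 Pa.
ΔP = 64.25 Pa = 6.425×10^-4 bar.

ΔP ≈ 6.425×10^-4 bar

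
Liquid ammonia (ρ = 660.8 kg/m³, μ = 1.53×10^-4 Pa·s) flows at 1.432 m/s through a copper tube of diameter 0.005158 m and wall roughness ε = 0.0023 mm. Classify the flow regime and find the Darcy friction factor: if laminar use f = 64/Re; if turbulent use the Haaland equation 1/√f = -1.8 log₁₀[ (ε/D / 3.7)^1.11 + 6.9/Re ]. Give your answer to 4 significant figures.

Re = ρVD/μ = 660.8·1.432·0.005158/0.000153 = 3.19e+04.
Re > 4000 → turbulent. ε/D = 2.3e-06/0.005158 = 0.000446; Haaland: 1/√f = -1.8 log₁₀[4.47e-05 + 0.000216] = 6.45, so f = 0.02404.

f ≈ 0.02404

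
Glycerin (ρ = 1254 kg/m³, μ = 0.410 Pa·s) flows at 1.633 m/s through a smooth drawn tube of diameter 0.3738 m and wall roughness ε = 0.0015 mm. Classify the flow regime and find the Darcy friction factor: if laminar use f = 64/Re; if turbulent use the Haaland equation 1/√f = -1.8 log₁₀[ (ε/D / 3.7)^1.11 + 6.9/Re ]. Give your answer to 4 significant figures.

Re = ρVD/μ = 1254·1.633·0.3738/0.41 = 1867.
Re < 2300 → laminar, so f = 64/Re = 0.03428 (roughness is irrelevant in laminar flow).

f ≈ 0.03428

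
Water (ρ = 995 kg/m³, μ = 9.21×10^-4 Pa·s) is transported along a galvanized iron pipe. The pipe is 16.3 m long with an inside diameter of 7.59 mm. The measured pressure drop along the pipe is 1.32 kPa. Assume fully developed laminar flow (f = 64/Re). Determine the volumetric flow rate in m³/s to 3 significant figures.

For laminar flow, f = 64/Re with Re = ρVD/μ, so Darcy-Weisbach reduces to ΔP = 32μLV/D². Solving for V: V = ΔP·D²/(32μL) = 1320·(0.00759)²/(32·0.000921·16.3) = 0.1583 m/s.
Check: Re = ρVD/μ = 995·0.1583·0.00759/0.000921 = 1298 < 2300, so the laminar assumption holds.
Q = V·A = 0.1583·(π/4·0.00759²) = 7.162e-06 m³/s = 7.16×10^-6 m³/s.

Q ≈ 7.16×10^-6 m³/s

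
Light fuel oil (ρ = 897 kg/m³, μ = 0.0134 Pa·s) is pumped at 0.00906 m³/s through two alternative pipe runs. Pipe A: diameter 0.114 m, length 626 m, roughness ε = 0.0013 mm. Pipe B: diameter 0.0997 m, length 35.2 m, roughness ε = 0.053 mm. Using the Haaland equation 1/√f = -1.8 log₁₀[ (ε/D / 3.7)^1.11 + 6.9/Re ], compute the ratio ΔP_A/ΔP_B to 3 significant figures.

Pipe A: V = Q/A = 0.00906/0.01021 = 0.8876 m/s; Re = 6774; ε/D = 1.14e-05; Haaland → f = 0.03449; ΔP_A = f(L/D)(ρV²/2) = 6.692e+04 Pa.
Pipe B: V = Q/A = 0.00906/0.007807 = 1.161 m/s; Re = 7745; ε/D = 0.000532; Haaland → f = 0.03374; ΔP_B = f(L/D)(ρV²/2) = 7195 Pa.
ΔP_A/ΔP_B = 6.692e+04/7195 = 9.30.

ΔP_A/ΔP_B ≈ 9.30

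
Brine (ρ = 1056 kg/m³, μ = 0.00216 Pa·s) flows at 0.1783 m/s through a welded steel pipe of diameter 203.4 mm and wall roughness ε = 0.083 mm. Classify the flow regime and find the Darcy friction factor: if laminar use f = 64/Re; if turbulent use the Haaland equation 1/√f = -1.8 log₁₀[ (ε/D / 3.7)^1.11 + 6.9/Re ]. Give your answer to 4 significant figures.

Re = ρVD/μ = 1056·0.1783·0.2034/0.00216 = 1.773e+04.
Re > 4000 → turbulent. ε/D = 8.3e-05/0.2034 = 0.000408; Haaland: 1/√f = -1.8 log₁₀[4.05e-05 + 0.000389] = 6.06, so f = 0.02723.

f ≈ 0.02723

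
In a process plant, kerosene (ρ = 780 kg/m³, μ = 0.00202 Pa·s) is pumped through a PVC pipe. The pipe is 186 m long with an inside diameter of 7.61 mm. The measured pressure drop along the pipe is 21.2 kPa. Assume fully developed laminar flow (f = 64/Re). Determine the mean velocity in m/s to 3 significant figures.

V ≈ 0.102 m/s

For laminar flow, f = 64/Re with Re = ρVD/μ, so Darcy-Weisbach reduces to ΔP = 32μLV/D². Solving for V: V = ΔP·D²/(32μL) = 2.12e+04·(0.00761)²/(32·0.00202·186) = 0.1021 m/s.
Check: Re = ρVD/μ = 780·0.1021·0.00761/0.00202 = 300.1 < 2300, so the laminar assumption holds.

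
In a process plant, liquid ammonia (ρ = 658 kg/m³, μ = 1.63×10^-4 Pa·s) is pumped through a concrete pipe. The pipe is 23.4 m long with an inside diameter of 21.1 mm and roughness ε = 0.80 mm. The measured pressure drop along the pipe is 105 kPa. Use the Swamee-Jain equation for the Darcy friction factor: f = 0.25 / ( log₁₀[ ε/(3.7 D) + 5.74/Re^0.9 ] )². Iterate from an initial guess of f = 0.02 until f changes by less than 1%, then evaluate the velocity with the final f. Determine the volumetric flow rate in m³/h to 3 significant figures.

Q ≈ 2.68 m³/h

Rearranging Darcy-Weisbach: V = √(2·ΔP·D/(f·L·ρ)). With ε/D = 0.0008/0.0211 = 0.0379, iterate starting from f = 0.02:
  f = 0.02 → V = √(2·1.05e+05·0.0211/(0.02·23.4·658)) = 3.793 m/s; Re = ρVD/μ = 3.231e+05; f → 0.06334
  f = 0.06334 → V = 2.132 m/s; Re = 1.816e+05; f → 0.06345
Converged (Δf/f < 1%). With the final f = 0.06345: V = √(2·1.05e+05·0.0211/(0.06345·23.4·658)) = 2.13 m/s.
Q = V·A = 2.13·(π/4·0.0211²) = 0.0007447 m³/s = 2.68 m³/h.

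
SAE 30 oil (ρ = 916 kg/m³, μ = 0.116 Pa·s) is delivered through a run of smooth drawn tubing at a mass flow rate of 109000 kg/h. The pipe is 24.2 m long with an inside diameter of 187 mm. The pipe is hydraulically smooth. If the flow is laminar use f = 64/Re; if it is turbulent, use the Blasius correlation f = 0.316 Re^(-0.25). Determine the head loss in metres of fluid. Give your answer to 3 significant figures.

ṁ = 109000 kg/h = 109000/3600 = 30.28 kg/s.
A = πD²/4 = π(0.187)²/4 = 0.02746 m²; mean velocity V = ṁ/(ρA) = 30.28/(916 · 0.02746) = 1.204 m/s.
Reynolds number Re = ρVD/μ = 916 · 1.204 · 0.187 / 0.116 = 1777.
Re < 2300 → laminar flow, so f = 64/Re = 64/1777 = 0.03601 (the turbulent correlation is not needed).
Darcy-Weisbach: ΔP = f(L/D)(ρV²/2) = 0.03601·(24.2/0.187)·(916·1.204²/2) = 0.03601·129.4·663.4 = 3092 Pa.
Head loss h_f = ΔP/(ρg) = 3092/(916·9.81) = 0.344 m.

h_f ≈ 0.344 m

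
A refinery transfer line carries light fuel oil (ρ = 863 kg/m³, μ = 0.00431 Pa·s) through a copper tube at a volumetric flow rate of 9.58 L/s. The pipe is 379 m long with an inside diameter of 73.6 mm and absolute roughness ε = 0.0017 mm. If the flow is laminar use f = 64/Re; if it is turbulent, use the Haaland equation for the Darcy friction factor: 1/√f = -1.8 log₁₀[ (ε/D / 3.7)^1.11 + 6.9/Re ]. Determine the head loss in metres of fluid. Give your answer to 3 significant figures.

h_f ≈ 30.4 m

Q = 9.58 L/s = 9.58/1000 = 0.00958 m³/s.
Cross-sectional area A = πD²/4 = π(0.0736)²/4 = 0.004254 m²; mean velocity V = Q/A = 0.00958/0.004254 = 2.252 m/s.
Reynolds number Re = ρVD/μ = 863 · 2.252 · 0.0736 / 0.00431 = 3.318e+04.
Re > 4000 → turbulent. Relative roughness ε/D = 1.7e-06/0.0736 = 2.31e-05. Haaland: 1/√f = -1.8 log₁₀[(2.31e-05/3.7)^1.11 + 6.9/3.318e+04] = -1.8 log₁₀[1.67e-06 + 0.000208] = 6.621, so f = 0.02281.
Darcy-Weisbach: ΔP = f(L/D)(ρV²/2) = 0.02281·(379/0.0736)·(863·2.252²/2) = 0.02281·5149·2188 = 2.57e+05 Pa.
Head loss h_f = ΔP/(ρg) = 2.57e+05/(863·9.81) = 30.4 m.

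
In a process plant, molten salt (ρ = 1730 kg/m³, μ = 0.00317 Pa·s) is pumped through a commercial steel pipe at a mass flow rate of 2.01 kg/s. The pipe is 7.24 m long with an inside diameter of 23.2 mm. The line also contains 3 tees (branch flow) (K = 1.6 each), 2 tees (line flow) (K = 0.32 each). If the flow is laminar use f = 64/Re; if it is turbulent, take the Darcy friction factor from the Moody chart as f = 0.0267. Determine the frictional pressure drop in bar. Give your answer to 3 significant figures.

ΔP ≈ 0.900 bar

A = πD²/4 = π(0.0232)²/4 = 0.0004227 m²; mean velocity V = ṁ/(ρA) = 2.01/(1730 · 0.0004227) = 2.748 m/s.
Reynolds number Re = ρVD/μ = 1730 · 2.748 · 0.0232 / 0.00317 = 3.48e+04.
Re > 4000 → turbulent; use the Moody-chart value f = 0.0267.
Total minor-loss coefficient ΣK = 3·1.6 + 2·0.32 = 5.44.
ΔP = [f·L/D + ΣK]·(ρV²/2) = [0.0267·7.24/0.0232 + 5.44]·(1730·2.748²/2) = [8.332 + 5.44]·6534 = 8.999e+04 Pa.
ΔP = 8.999e+04 Pa = 0.900 bar.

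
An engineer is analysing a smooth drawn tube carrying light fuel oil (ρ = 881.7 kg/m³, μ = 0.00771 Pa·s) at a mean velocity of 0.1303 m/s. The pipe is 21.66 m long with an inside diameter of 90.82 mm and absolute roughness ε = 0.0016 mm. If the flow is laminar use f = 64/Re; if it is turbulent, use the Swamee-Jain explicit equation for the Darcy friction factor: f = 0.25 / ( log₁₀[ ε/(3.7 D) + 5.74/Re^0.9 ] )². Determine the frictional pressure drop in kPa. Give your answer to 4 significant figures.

ΔP ≈ 0.08442 kPa

Reynolds number Re = ρVD/μ = 881.7 · 0.1303 · 0.09082 / 0.00771 = 1353.
Re < 2300 → laminar flow, so f = 64/Re = 64/1353 = 0.04729 (the turbulent correlation is not needed).
Darcy-Weisbach: ΔP = f(L/D)(ρV²/2) = 0.04729·(21.66/0.09082)·(881.7·0.1303²/2) = 0.04729·238.5·7.485 = 84.42 Pa.
ΔP = 84.42 Pa = 0.08442 kPa.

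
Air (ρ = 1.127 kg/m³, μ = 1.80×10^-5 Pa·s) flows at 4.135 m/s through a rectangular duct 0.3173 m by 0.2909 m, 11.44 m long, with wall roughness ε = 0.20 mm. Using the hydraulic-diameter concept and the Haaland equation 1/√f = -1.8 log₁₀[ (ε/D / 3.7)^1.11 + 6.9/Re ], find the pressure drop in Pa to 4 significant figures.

ΔP ≈ 7.742 Pa

Hydraulic diameter D_h = 4A/P = 4·(0.3173·0.2909)/(2·(0.3173+0.2909)) = 0.3692/1.216 = 0.3035 m.
Re = ρVD_h/μ = 1.127·4.135·0.3035/1.8e-05 = 7.858e+04.
ε/D_h = 0.0002/0.3035 = 0.000659; Haaland gives 1/√f = -1.8 log₁₀[6.89e-05+8.78e-05] = 6.849, so f = 0.02132.
ΔP = f(L/D_h)(ρV²/2) = 0.02132·11.44/0.3035·9.635 = 7.742 Pa.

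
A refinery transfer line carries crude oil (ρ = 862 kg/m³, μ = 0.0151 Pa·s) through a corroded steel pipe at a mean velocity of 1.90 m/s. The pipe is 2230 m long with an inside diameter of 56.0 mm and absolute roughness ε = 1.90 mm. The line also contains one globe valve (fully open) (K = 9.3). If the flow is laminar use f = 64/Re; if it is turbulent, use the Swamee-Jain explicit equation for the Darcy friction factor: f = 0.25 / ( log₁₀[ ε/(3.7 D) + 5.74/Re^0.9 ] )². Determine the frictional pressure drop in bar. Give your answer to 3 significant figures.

ΔP ≈ 41.2 bar

Reynolds number Re = ρVD/μ = 862 · 1.9 · 0.056 / 0.0151 = 6074.
Re > 4000 → turbulent. Relative roughness ε/D = 0.0019/0.056 = 0.0339. Swamee-Jain: f = 0.25/(log₁₀[0.0339/3.7 + 5.74/6074^0.9])² = 0.25/(log₁₀[0.00917 + 0.00226])² = 0.25/(-1.942)² = 0.06629.
Total minor-loss coefficient ΣK = 1·9.3 = 9.3.
ΔP = [f·L/D + ΣK]·(ρV²/2) = [0.06629·2230/0.056 + 9.3]·(862·1.9²/2) = [2640 + 9.3]·1556 = 4.122e+06 Pa.
ΔP = 4.122e+06 Pa = 41.2 bar.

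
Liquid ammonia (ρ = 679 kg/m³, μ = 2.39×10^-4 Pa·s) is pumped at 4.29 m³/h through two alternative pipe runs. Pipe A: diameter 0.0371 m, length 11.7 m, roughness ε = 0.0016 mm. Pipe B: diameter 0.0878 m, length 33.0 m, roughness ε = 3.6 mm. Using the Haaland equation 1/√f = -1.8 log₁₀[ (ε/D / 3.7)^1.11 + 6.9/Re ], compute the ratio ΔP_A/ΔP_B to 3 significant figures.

ΔP_A/ΔP_B ≈ 6.96

Pipe A: V = Q/A = 0.001192/0.001081 = 1.102 m/s; Re = 1.162e+05; ε/D = 4.31e-05; Haaland → f = 0.01748; ΔP_A = f(L/D)(ρV²/2) = 2274 Pa.
Pipe B: V = Q/A = 0.001192/0.006055 = 0.1968 m/s; Re = 4.91e+04; ε/D = 0.041; Haaland → f = 0.06606; ΔP_B = f(L/D)(ρV²/2) = 326.5 Pa.
ΔP_A/ΔP_B = 2274/326.5 = 6.96.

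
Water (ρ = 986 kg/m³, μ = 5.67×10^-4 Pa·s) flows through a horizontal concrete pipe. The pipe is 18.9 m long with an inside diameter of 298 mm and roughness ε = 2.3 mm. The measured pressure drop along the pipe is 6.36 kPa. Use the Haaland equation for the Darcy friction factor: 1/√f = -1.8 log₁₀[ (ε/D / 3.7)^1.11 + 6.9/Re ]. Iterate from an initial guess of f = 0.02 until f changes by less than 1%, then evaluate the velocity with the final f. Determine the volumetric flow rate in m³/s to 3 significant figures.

Q ≈ 0.168 m³/s

Rearranging Darcy-Weisbach: V = √(2·ΔP·D/(f·L·ρ)). With ε/D = 0.0023/0.298 = 0.00772, iterate starting from f = 0.02:
  f = 0.02 → V = √(2·6360·0.298/(0.02·18.9·986)) = 3.189 m/s; Re = ρVD/μ = 1.653e+06; f → 0.0349
  f = 0.0349 → V = 2.414 m/s; Re = 1.251e+06; f → 0.03491
Converged (Δf/f < 1%). With the final f = 0.03491: V = √(2·6360·0.298/(0.03491·18.9·986)) = 2.414 m/s.
Q = V·A = 2.414·(π/4·0.298²) = 0.1684 m³/s = 0.168 m³/s.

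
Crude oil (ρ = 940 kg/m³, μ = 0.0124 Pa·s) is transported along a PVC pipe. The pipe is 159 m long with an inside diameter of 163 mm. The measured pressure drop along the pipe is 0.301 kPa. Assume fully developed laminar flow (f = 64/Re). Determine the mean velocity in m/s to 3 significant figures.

V ≈ 0.127 m/s

For laminar flow, f = 64/Re with Re = ρVD/μ, so Darcy-Weisbach reduces to ΔP = 32μLV/D². Solving for V: V = ΔP·D²/(32μL) = 301·(0.163)²/(32·0.0124·159) = 0.1268 m/s.
Check: Re = ρVD/μ = 940·0.1268·0.163/0.0124 = 1566 < 2300, so the laminar assumption holds.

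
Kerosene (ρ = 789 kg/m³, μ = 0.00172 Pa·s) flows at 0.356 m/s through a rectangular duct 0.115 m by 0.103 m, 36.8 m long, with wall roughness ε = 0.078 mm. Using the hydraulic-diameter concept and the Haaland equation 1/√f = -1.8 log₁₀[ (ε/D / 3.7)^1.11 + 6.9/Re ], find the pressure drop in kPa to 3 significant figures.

Hydraulic diameter D_h = 4A/P = 4·(0.115·0.103)/(2·(0.115+0.103)) = 0.04738/0.436 = 0.1087 m.
Re = ρVD_h/μ = 789·0.356·0.1087/0.00172 = 1.775e+04.
ε/D_h = 7.8e-05/0.1087 = 0.000718; Haaland gives 1/√f = -1.8 log₁₀[7.58e-05+0.000389] = 5.999, so f = 0.02778.
ΔP = f(L/D_h)(ρV²/2) = 0.02778·36.8/0.1087·50 = 470.4 Pa.
ΔP = 0.470 kPa.

ΔP ≈ 0.470 kPa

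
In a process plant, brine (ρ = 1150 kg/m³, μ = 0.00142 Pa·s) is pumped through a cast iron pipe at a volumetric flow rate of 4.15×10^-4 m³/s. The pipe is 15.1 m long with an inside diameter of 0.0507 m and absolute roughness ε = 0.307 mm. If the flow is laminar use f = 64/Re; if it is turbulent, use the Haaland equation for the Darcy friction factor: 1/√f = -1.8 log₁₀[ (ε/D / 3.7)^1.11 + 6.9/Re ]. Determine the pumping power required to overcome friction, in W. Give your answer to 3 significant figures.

P ≈ 0.119 W

Cross-sectional area A = πD²/4 = π(0.0507)²/4 = 0.002019 m²; mean velocity V = Q/A = 0.000415/0.002019 = 0.2056 m/s.
Reynolds number Re = ρVD/μ = 1150 · 0.2056 · 0.0507 / 0.00142 = 8440.
Re > 4000 → turbulent. Relative roughness ε/D = 0.000307/0.0507 = 0.00606. Haaland: 1/√f = -1.8 log₁₀[(0.00606/3.7)^1.11 + 6.9/8440] = -1.8 log₁₀[0.000808 + 0.000818] = 5.02, so f = 0.03968.
Darcy-Weisbach: ΔP = f(L/D)(ρV²/2) = 0.03968·(15.1/0.0507)·(1150·0.2056²/2) = 0.03968·297.8·24.3 = 287.1 Pa.
Pumping power P = QΔP = 0.000415·287.1 = 0.1192 W = 0.119 W.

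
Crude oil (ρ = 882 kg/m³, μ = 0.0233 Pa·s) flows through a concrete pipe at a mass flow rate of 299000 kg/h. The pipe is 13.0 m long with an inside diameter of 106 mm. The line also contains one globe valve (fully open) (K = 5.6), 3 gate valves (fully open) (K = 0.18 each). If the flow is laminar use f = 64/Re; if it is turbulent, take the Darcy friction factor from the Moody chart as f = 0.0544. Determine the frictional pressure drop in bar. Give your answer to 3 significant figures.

ΔP ≈ 6.43 bar

ṁ = 299000 kg/h = 299000/3600 = 83.06 kg/s.
A = πD²/4 = π(0.106)²/4 = 0.008825 m²; mean velocity V = ṁ/(ρA) = 83.06/(882 · 0.008825) = 10.67 m/s.
Reynolds number Re = ρVD/μ = 882 · 10.67 · 0.106 / 0.0233 = 4.282e+04.
Re > 4000 → turbulent; use the Moody-chart value f = 0.0544.
Total minor-loss coefficient ΣK = 1·5.6 + 3·0.18 = 6.14.
ΔP = [f·L/D + ΣK]·(ρV²/2) = [0.0544·13/0.106 + 6.14]·(882·10.67²/2) = [6.672 + 6.14]·5.022e+04 = 6.433e+05 Pa.
ΔP = 6.433e+05 Pa = 6.43 bar.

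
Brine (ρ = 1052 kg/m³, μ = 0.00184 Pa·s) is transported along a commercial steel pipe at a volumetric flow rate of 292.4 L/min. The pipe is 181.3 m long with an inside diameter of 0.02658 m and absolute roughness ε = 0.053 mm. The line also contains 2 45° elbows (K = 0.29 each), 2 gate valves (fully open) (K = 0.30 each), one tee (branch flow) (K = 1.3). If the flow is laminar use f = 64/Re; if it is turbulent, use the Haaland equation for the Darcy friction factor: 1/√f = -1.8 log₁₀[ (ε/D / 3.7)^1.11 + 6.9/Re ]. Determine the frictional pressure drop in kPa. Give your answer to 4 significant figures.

Q = 292.4 L/min = 292.4/60000 = 0.004873 m³/s.
Cross-sectional area A = πD²/4 = π(0.02658)²/4 = 0.0005549 m²; mean velocity V = Q/A = 0.004873/0.0005549 = 8.783 m/s.
Reynolds number Re = ρVD/μ = 1052 · 8.783 · 0.02658 / 0.00184 = 1.335e+05.
Re > 4000 → turbulent. Relative roughness ε/D = 5.3e-05/0.02658 = 0.00199. Haaland: 1/√f = -1.8 log₁₀[(0.00199/3.7)^1.11 + 6.9/1.335e+05] = -1.8 log₁₀[0.000235 + 5.17e-05] = 6.375, so f = 0.0246.
Total minor-loss coefficient ΣK = 2·0.29 + 2·0.3 + 1·1.3 = 2.48.
ΔP = [f·L/D + ΣK]·(ρV²/2) = [0.0246·181.3/0.02658 + 2.48]·(1052·8.783²/2) = [167.8 + 2.48]·4.057e+04 = 6.91e+06 Pa.
ΔP = 6.91e+06 Pa = 6910 kPa.

ΔP ≈ 6910 kPa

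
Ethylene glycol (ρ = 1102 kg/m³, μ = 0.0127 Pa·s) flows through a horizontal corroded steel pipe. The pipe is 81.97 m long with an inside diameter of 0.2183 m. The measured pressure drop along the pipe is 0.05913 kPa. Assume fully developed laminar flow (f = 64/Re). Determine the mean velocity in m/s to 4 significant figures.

V ≈ 0.08459 m/s

For laminar flow, f = 64/Re with Re = ρVD/μ, so Darcy-Weisbach reduces to ΔP = 32μLV/D². Solving for V: V = ΔP·D²/(32μL) = 59.13·(0.2183)²/(32·0.0127·81.97) = 0.08459 m/s.
Check: Re = ρVD/μ = 1102·0.08459·0.2183/0.0127 = 1602 < 2300, so the laminar assumption holds.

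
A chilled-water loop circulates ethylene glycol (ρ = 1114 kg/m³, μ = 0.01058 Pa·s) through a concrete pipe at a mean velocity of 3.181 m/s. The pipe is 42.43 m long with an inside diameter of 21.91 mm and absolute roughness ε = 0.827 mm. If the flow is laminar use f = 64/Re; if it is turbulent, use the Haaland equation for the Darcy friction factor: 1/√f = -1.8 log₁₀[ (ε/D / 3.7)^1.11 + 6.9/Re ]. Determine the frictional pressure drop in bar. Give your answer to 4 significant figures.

Reynolds number Re = ρVD/μ = 1114 · 3.181 · 0.02191 / 0.0106 = 7338.
Re > 4000 → turbulent. Relative roughness ε/D = 0.000827/0.02191 = 0.0377. Haaland: 1/√f = -1.8 log₁₀[(0.0377/3.7)^1.11 + 6.9/7338] = -1.8 log₁₀[0.00616 + 0.00094] = 3.868, so f = 0.06685.
Darcy-Weisbach: ΔP = f(L/D)(ρV²/2) = 0.06685·(42.43/0.02191)·(1114·3.181²/2) = 0.06685·1937·5636 = 7.297e+05 Pa.
ΔP = 7.297e+05 Pa = 7.297 bar.

ΔP ≈ 7.297 bar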